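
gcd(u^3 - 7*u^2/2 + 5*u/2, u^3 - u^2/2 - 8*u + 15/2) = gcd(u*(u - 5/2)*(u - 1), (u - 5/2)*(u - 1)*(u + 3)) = u^2 - 7*u/2 + 5/2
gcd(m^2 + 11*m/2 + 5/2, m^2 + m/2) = m + 1/2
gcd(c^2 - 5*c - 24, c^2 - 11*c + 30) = 1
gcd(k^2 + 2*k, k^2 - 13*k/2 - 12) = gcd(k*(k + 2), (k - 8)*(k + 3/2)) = 1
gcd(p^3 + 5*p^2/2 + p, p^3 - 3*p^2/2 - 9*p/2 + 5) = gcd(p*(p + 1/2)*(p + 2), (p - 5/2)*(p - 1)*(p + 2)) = p + 2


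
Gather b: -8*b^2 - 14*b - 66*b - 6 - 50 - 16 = -8*b^2 - 80*b - 72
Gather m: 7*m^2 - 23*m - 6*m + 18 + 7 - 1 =7*m^2 - 29*m + 24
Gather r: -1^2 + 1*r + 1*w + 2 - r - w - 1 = 0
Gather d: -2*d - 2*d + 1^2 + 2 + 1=4 - 4*d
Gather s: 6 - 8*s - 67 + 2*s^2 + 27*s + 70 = 2*s^2 + 19*s + 9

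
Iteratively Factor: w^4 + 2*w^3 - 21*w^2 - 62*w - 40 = (w + 4)*(w^3 - 2*w^2 - 13*w - 10) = (w + 2)*(w + 4)*(w^2 - 4*w - 5) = (w + 1)*(w + 2)*(w + 4)*(w - 5)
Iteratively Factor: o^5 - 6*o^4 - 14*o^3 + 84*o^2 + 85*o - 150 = (o + 3)*(o^4 - 9*o^3 + 13*o^2 + 45*o - 50) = (o + 2)*(o + 3)*(o^3 - 11*o^2 + 35*o - 25) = (o - 5)*(o + 2)*(o + 3)*(o^2 - 6*o + 5) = (o - 5)^2*(o + 2)*(o + 3)*(o - 1)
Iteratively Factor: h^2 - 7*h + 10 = (h - 2)*(h - 5)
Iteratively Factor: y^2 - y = (y - 1)*(y)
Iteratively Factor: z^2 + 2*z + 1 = (z + 1)*(z + 1)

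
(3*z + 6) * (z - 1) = 3*z^2 + 3*z - 6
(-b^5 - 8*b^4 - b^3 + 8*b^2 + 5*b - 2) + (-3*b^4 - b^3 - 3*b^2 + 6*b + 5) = -b^5 - 11*b^4 - 2*b^3 + 5*b^2 + 11*b + 3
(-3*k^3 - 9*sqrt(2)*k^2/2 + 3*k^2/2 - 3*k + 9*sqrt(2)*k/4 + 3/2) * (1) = -3*k^3 - 9*sqrt(2)*k^2/2 + 3*k^2/2 - 3*k + 9*sqrt(2)*k/4 + 3/2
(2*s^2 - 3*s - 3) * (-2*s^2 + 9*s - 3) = -4*s^4 + 24*s^3 - 27*s^2 - 18*s + 9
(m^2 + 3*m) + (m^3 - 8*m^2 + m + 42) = m^3 - 7*m^2 + 4*m + 42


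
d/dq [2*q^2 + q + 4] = 4*q + 1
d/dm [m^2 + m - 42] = 2*m + 1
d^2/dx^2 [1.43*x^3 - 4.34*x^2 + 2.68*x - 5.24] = 8.58*x - 8.68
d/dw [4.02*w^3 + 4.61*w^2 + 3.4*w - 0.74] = 12.06*w^2 + 9.22*w + 3.4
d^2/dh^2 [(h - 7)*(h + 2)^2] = 6*h - 6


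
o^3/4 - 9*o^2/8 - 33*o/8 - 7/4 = (o/4 + 1/2)*(o - 7)*(o + 1/2)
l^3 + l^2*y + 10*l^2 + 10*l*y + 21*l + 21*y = (l + 3)*(l + 7)*(l + y)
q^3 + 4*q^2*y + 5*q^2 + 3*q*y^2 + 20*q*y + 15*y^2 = (q + 5)*(q + y)*(q + 3*y)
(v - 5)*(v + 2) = v^2 - 3*v - 10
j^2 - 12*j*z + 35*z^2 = (j - 7*z)*(j - 5*z)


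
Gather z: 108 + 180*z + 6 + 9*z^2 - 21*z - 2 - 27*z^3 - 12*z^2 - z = -27*z^3 - 3*z^2 + 158*z + 112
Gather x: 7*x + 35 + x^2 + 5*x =x^2 + 12*x + 35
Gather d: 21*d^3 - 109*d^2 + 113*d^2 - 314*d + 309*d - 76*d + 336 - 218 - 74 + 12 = 21*d^3 + 4*d^2 - 81*d + 56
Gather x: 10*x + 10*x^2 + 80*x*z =10*x^2 + x*(80*z + 10)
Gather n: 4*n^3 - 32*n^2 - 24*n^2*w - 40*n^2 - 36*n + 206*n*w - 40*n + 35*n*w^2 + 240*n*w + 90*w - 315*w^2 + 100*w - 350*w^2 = 4*n^3 + n^2*(-24*w - 72) + n*(35*w^2 + 446*w - 76) - 665*w^2 + 190*w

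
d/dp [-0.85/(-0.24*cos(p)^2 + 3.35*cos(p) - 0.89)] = (0.408*cos(p) - 2.8475)*sin(p)/(0.24*cos(p)^2 - 3.35*cos(p) + 0.89)^2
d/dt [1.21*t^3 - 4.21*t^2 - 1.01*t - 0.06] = 3.63*t^2 - 8.42*t - 1.01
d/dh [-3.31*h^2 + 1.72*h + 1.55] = 1.72 - 6.62*h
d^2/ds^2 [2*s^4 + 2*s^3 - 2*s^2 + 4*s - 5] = 24*s^2 + 12*s - 4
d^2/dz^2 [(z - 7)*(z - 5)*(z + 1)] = 6*z - 22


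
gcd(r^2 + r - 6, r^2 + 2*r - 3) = r + 3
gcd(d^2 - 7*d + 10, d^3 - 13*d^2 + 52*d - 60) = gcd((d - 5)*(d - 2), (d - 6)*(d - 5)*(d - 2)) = d^2 - 7*d + 10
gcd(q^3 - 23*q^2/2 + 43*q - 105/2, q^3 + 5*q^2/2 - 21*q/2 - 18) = q - 3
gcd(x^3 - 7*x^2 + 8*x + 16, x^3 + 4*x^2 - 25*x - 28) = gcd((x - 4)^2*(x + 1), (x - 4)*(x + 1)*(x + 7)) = x^2 - 3*x - 4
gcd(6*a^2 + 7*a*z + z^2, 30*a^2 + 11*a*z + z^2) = 6*a + z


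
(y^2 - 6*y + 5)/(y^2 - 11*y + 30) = (y - 1)/(y - 6)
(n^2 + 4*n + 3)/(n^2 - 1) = (n + 3)/(n - 1)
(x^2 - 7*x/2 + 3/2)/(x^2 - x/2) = (x - 3)/x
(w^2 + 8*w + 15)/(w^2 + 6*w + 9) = (w + 5)/(w + 3)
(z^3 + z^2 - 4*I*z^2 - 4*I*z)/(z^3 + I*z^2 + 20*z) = (z + 1)/(z + 5*I)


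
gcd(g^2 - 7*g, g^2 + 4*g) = g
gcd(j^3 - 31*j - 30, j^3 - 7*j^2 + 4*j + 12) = j^2 - 5*j - 6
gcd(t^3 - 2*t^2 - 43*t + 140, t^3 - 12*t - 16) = t - 4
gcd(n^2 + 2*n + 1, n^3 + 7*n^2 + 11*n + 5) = n^2 + 2*n + 1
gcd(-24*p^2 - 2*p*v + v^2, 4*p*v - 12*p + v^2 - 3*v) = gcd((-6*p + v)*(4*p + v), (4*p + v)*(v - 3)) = 4*p + v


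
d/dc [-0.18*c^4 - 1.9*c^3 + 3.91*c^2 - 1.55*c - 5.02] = -0.72*c^3 - 5.7*c^2 + 7.82*c - 1.55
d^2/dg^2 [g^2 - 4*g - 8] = 2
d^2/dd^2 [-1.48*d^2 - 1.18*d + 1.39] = -2.96000000000000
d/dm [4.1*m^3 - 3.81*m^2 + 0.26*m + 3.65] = 12.3*m^2 - 7.62*m + 0.26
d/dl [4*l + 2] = 4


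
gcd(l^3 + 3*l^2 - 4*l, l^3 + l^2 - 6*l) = l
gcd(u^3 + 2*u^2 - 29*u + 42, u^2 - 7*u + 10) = u - 2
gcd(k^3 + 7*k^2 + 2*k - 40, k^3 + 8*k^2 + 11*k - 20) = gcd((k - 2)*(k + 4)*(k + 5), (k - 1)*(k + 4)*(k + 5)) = k^2 + 9*k + 20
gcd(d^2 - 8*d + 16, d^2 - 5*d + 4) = d - 4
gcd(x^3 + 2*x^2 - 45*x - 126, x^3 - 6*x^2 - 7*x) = x - 7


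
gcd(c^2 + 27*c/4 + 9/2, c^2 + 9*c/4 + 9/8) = c + 3/4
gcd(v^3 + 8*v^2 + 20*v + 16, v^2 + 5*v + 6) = v + 2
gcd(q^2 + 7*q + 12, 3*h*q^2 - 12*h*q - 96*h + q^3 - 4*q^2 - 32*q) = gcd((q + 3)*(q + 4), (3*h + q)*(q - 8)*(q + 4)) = q + 4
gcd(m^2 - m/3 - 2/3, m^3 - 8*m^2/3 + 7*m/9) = 1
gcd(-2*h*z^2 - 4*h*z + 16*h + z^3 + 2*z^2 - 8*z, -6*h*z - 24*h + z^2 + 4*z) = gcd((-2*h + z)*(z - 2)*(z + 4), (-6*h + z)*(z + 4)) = z + 4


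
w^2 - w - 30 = (w - 6)*(w + 5)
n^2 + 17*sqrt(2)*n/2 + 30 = (n + 5*sqrt(2)/2)*(n + 6*sqrt(2))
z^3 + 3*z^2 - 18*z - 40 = (z - 4)*(z + 2)*(z + 5)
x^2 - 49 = (x - 7)*(x + 7)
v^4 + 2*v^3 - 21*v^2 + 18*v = v*(v - 3)*(v - 1)*(v + 6)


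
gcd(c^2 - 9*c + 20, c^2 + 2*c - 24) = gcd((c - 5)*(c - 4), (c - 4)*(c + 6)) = c - 4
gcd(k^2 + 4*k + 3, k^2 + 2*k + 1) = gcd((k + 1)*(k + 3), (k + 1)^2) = k + 1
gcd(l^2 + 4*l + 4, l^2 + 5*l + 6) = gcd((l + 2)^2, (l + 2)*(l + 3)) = l + 2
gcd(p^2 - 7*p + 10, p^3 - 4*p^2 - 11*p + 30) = p^2 - 7*p + 10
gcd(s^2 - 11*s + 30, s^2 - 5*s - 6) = s - 6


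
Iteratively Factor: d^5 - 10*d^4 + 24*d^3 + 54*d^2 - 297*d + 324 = (d - 3)*(d^4 - 7*d^3 + 3*d^2 + 63*d - 108) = (d - 3)^2*(d^3 - 4*d^2 - 9*d + 36) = (d - 3)^3*(d^2 - d - 12) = (d - 4)*(d - 3)^3*(d + 3)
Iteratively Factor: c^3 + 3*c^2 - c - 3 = (c - 1)*(c^2 + 4*c + 3) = (c - 1)*(c + 1)*(c + 3)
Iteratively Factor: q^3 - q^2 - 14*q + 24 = (q + 4)*(q^2 - 5*q + 6) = (q - 3)*(q + 4)*(q - 2)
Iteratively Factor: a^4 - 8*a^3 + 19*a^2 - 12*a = (a - 3)*(a^3 - 5*a^2 + 4*a) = (a - 4)*(a - 3)*(a^2 - a) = (a - 4)*(a - 3)*(a - 1)*(a)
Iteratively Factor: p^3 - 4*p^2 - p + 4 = (p + 1)*(p^2 - 5*p + 4) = (p - 1)*(p + 1)*(p - 4)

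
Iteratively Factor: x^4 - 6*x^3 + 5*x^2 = (x - 5)*(x^3 - x^2) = x*(x - 5)*(x^2 - x) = x*(x - 5)*(x - 1)*(x)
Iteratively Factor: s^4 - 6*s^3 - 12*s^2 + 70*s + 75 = (s - 5)*(s^3 - s^2 - 17*s - 15) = (s - 5)*(s + 3)*(s^2 - 4*s - 5) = (s - 5)^2*(s + 3)*(s + 1)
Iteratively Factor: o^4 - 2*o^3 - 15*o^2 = (o)*(o^3 - 2*o^2 - 15*o) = o^2*(o^2 - 2*o - 15) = o^2*(o + 3)*(o - 5)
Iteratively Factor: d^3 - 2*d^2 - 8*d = (d + 2)*(d^2 - 4*d) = (d - 4)*(d + 2)*(d)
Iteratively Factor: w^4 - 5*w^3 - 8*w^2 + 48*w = (w)*(w^3 - 5*w^2 - 8*w + 48) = w*(w - 4)*(w^2 - w - 12) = w*(w - 4)*(w + 3)*(w - 4)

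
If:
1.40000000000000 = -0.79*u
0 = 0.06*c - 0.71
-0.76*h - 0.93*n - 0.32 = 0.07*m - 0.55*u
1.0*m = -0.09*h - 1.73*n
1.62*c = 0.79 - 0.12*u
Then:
No Solution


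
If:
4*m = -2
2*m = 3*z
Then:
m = -1/2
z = -1/3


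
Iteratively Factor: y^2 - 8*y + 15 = (y - 5)*(y - 3)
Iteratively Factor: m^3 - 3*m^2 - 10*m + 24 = (m - 2)*(m^2 - m - 12) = (m - 2)*(m + 3)*(m - 4)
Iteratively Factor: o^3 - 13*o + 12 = (o - 1)*(o^2 + o - 12) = (o - 3)*(o - 1)*(o + 4)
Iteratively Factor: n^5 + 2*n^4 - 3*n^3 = (n + 3)*(n^4 - n^3) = n*(n + 3)*(n^3 - n^2) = n^2*(n + 3)*(n^2 - n) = n^2*(n - 1)*(n + 3)*(n)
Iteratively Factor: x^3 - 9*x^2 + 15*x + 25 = (x - 5)*(x^2 - 4*x - 5) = (x - 5)*(x + 1)*(x - 5)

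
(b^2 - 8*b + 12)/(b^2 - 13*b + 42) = (b - 2)/(b - 7)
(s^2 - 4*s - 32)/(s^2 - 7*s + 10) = (s^2 - 4*s - 32)/(s^2 - 7*s + 10)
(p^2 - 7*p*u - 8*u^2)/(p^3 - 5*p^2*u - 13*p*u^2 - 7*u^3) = (p - 8*u)/(p^2 - 6*p*u - 7*u^2)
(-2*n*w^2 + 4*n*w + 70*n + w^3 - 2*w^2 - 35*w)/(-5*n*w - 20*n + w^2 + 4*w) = (2*n*w^2 - 4*n*w - 70*n - w^3 + 2*w^2 + 35*w)/(5*n*w + 20*n - w^2 - 4*w)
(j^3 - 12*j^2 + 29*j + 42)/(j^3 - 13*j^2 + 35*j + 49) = (j - 6)/(j - 7)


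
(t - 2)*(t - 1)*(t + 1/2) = t^3 - 5*t^2/2 + t/2 + 1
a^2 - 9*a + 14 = (a - 7)*(a - 2)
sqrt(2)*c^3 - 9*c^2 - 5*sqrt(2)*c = c*(c - 5*sqrt(2))*(sqrt(2)*c + 1)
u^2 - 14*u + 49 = (u - 7)^2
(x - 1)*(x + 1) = x^2 - 1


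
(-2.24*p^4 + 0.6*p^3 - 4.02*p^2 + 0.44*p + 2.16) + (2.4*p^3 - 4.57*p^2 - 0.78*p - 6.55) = -2.24*p^4 + 3.0*p^3 - 8.59*p^2 - 0.34*p - 4.39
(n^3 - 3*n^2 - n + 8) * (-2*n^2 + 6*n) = -2*n^5 + 12*n^4 - 16*n^3 - 22*n^2 + 48*n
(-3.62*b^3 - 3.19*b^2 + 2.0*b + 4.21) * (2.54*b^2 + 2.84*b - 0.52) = -9.1948*b^5 - 18.3834*b^4 - 2.0972*b^3 + 18.0322*b^2 + 10.9164*b - 2.1892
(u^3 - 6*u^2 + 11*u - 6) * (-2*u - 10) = -2*u^4 + 2*u^3 + 38*u^2 - 98*u + 60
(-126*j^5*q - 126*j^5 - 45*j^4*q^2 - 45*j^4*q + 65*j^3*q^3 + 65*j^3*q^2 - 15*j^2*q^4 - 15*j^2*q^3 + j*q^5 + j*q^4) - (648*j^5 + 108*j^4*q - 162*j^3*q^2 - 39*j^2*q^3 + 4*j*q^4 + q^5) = -126*j^5*q - 774*j^5 - 45*j^4*q^2 - 153*j^4*q + 65*j^3*q^3 + 227*j^3*q^2 - 15*j^2*q^4 + 24*j^2*q^3 + j*q^5 - 3*j*q^4 - q^5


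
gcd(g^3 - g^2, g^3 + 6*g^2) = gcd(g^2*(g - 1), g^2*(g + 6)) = g^2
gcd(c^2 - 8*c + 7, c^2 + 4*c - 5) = c - 1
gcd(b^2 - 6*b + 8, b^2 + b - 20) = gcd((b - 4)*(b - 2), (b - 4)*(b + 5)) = b - 4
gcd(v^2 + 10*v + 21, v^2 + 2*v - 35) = v + 7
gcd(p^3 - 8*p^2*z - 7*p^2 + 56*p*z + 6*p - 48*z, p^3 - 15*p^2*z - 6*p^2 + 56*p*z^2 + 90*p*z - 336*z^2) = -p^2 + 8*p*z + 6*p - 48*z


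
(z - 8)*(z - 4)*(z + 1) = z^3 - 11*z^2 + 20*z + 32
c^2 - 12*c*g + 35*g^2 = (c - 7*g)*(c - 5*g)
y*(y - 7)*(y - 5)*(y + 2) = y^4 - 10*y^3 + 11*y^2 + 70*y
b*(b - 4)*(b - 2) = b^3 - 6*b^2 + 8*b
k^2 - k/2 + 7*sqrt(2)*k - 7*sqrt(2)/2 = (k - 1/2)*(k + 7*sqrt(2))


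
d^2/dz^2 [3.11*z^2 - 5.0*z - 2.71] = 6.22000000000000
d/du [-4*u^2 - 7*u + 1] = -8*u - 7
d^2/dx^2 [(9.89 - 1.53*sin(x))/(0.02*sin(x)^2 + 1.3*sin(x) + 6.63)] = (0.000612000000000001*sin(x)^5 - 0.055604*sin(x)^4 - 1.989912*sin(x)^3 - 24.631778*sin(x)^2 + 155.256075*sin(x) + 57.179512)/(0.02*sin(x)^2 + 1.3*sin(x) + 6.63)^3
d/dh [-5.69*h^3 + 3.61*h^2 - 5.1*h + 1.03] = -17.07*h^2 + 7.22*h - 5.1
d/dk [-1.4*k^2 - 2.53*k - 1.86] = -2.8*k - 2.53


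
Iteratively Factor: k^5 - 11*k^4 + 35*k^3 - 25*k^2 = (k - 5)*(k^4 - 6*k^3 + 5*k^2) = (k - 5)^2*(k^3 - k^2) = k*(k - 5)^2*(k^2 - k) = k^2*(k - 5)^2*(k - 1)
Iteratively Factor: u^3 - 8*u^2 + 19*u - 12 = (u - 4)*(u^2 - 4*u + 3) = (u - 4)*(u - 1)*(u - 3)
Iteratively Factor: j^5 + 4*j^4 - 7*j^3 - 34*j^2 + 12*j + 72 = (j + 3)*(j^4 + j^3 - 10*j^2 - 4*j + 24) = (j + 2)*(j + 3)*(j^3 - j^2 - 8*j + 12) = (j - 2)*(j + 2)*(j + 3)*(j^2 + j - 6) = (j - 2)*(j + 2)*(j + 3)^2*(j - 2)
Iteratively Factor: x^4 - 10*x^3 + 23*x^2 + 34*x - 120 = (x - 3)*(x^3 - 7*x^2 + 2*x + 40) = (x - 4)*(x - 3)*(x^2 - 3*x - 10) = (x - 4)*(x - 3)*(x + 2)*(x - 5)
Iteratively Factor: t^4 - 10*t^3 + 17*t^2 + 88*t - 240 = (t - 4)*(t^3 - 6*t^2 - 7*t + 60) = (t - 4)*(t + 3)*(t^2 - 9*t + 20) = (t - 5)*(t - 4)*(t + 3)*(t - 4)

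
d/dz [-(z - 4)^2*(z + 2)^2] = -4*z^3 + 12*z^2 + 24*z - 32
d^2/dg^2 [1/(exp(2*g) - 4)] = 4*(exp(2*g) + 4)*exp(2*g)/(exp(2*g) - 4)^3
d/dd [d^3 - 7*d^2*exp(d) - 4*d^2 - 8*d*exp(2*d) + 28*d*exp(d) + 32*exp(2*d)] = -7*d^2*exp(d) + 3*d^2 - 16*d*exp(2*d) + 14*d*exp(d) - 8*d + 56*exp(2*d) + 28*exp(d)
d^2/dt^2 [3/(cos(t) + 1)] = 3*(sin(t)^2 + cos(t) + 1)/(cos(t) + 1)^3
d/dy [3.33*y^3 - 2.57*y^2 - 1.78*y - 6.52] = 9.99*y^2 - 5.14*y - 1.78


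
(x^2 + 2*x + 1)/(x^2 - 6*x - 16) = (x^2 + 2*x + 1)/(x^2 - 6*x - 16)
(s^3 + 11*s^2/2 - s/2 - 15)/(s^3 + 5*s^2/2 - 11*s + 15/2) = (s + 2)/(s - 1)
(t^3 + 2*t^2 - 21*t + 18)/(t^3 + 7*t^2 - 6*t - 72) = (t - 1)/(t + 4)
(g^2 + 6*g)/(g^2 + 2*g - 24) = g/(g - 4)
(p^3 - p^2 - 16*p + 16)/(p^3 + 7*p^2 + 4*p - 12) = (p^2 - 16)/(p^2 + 8*p + 12)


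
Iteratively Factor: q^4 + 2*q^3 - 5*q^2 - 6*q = (q)*(q^3 + 2*q^2 - 5*q - 6) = q*(q - 2)*(q^2 + 4*q + 3) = q*(q - 2)*(q + 3)*(q + 1)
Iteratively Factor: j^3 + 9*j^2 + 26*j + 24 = (j + 3)*(j^2 + 6*j + 8) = (j + 3)*(j + 4)*(j + 2)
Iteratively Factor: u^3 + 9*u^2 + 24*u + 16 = (u + 4)*(u^2 + 5*u + 4) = (u + 1)*(u + 4)*(u + 4)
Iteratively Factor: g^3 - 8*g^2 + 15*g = (g - 5)*(g^2 - 3*g) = (g - 5)*(g - 3)*(g)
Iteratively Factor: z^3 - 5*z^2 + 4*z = (z)*(z^2 - 5*z + 4) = z*(z - 4)*(z - 1)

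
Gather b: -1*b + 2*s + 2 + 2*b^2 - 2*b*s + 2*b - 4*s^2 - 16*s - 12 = 2*b^2 + b*(1 - 2*s) - 4*s^2 - 14*s - 10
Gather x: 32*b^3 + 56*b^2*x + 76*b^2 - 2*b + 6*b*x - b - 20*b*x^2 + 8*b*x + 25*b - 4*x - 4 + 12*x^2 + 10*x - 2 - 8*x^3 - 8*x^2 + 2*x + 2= 32*b^3 + 76*b^2 + 22*b - 8*x^3 + x^2*(4 - 20*b) + x*(56*b^2 + 14*b + 8) - 4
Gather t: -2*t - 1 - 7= -2*t - 8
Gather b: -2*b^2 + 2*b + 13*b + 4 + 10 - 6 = -2*b^2 + 15*b + 8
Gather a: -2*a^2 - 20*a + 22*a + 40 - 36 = -2*a^2 + 2*a + 4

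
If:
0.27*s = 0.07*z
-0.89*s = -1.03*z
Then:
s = 0.00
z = 0.00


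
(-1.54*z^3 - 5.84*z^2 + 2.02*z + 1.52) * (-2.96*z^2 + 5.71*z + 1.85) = 4.5584*z^5 + 8.493*z^4 - 42.1746*z^3 - 3.769*z^2 + 12.4162*z + 2.812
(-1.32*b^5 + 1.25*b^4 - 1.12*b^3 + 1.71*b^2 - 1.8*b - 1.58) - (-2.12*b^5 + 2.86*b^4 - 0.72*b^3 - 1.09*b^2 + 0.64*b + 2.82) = 0.8*b^5 - 1.61*b^4 - 0.4*b^3 + 2.8*b^2 - 2.44*b - 4.4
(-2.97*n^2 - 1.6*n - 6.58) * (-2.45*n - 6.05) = 7.2765*n^3 + 21.8885*n^2 + 25.801*n + 39.809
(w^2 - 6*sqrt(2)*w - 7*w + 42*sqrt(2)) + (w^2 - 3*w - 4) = 2*w^2 - 10*w - 6*sqrt(2)*w - 4 + 42*sqrt(2)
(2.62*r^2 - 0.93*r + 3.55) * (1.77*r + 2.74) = 4.6374*r^3 + 5.5327*r^2 + 3.7353*r + 9.727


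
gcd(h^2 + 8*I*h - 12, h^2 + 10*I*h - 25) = 1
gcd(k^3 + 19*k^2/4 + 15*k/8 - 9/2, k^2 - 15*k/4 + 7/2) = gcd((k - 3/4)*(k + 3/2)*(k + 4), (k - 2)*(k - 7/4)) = 1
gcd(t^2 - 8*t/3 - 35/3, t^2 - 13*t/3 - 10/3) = t - 5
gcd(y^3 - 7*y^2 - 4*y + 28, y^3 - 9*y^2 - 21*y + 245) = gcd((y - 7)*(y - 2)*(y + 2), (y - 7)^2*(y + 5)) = y - 7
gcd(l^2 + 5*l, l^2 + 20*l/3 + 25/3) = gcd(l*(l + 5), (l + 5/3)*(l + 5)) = l + 5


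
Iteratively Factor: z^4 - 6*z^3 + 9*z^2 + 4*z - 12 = (z - 3)*(z^3 - 3*z^2 + 4) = (z - 3)*(z - 2)*(z^2 - z - 2) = (z - 3)*(z - 2)^2*(z + 1)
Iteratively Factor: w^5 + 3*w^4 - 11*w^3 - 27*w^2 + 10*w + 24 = (w + 2)*(w^4 + w^3 - 13*w^2 - w + 12) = (w + 1)*(w + 2)*(w^3 - 13*w + 12) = (w - 3)*(w + 1)*(w + 2)*(w^2 + 3*w - 4) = (w - 3)*(w - 1)*(w + 1)*(w + 2)*(w + 4)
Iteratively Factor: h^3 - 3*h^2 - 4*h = (h + 1)*(h^2 - 4*h) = (h - 4)*(h + 1)*(h)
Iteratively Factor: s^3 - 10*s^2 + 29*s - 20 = (s - 5)*(s^2 - 5*s + 4) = (s - 5)*(s - 4)*(s - 1)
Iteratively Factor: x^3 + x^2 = (x)*(x^2 + x) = x^2*(x + 1)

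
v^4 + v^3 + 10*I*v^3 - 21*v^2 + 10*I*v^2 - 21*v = v*(v + 1)*(v + 3*I)*(v + 7*I)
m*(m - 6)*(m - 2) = m^3 - 8*m^2 + 12*m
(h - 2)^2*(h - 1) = h^3 - 5*h^2 + 8*h - 4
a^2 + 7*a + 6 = (a + 1)*(a + 6)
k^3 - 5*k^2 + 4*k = k*(k - 4)*(k - 1)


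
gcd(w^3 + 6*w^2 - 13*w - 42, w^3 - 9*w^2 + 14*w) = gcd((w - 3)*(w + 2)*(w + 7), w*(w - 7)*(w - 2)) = 1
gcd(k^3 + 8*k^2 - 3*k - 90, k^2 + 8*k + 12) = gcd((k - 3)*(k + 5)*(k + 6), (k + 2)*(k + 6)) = k + 6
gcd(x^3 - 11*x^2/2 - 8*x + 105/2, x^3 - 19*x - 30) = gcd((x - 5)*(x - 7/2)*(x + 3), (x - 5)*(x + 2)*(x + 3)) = x^2 - 2*x - 15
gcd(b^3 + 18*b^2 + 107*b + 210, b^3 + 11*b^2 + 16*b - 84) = b^2 + 13*b + 42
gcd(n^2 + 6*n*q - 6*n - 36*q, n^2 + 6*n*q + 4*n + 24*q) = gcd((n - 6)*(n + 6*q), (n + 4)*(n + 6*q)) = n + 6*q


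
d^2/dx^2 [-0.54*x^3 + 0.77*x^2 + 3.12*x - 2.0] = 1.54 - 3.24*x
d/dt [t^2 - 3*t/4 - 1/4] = 2*t - 3/4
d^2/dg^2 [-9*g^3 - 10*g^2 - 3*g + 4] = -54*g - 20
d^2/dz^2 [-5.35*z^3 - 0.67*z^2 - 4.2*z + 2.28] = -32.1*z - 1.34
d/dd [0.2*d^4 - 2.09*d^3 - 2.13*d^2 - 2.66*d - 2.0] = 0.8*d^3 - 6.27*d^2 - 4.26*d - 2.66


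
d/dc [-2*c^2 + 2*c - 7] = 2 - 4*c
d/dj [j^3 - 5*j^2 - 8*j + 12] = 3*j^2 - 10*j - 8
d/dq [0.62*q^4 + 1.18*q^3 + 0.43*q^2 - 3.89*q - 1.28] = 2.48*q^3 + 3.54*q^2 + 0.86*q - 3.89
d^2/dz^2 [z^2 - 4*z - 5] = 2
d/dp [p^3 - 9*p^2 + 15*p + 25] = 3*p^2 - 18*p + 15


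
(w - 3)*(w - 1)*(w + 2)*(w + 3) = w^4 + w^3 - 11*w^2 - 9*w + 18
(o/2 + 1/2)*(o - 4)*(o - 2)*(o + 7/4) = o^4/2 - 13*o^3/8 - 27*o^2/8 + 23*o/4 + 7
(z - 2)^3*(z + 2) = z^4 - 4*z^3 + 16*z - 16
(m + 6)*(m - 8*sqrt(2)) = m^2 - 8*sqrt(2)*m + 6*m - 48*sqrt(2)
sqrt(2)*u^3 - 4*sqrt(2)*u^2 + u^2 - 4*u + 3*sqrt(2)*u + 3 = (u - 3)*(u - 1)*(sqrt(2)*u + 1)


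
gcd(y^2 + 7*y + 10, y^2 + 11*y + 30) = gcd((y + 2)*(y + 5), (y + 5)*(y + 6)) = y + 5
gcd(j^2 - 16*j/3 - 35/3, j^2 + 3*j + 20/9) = j + 5/3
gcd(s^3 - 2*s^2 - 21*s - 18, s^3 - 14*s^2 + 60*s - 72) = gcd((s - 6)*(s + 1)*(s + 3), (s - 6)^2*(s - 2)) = s - 6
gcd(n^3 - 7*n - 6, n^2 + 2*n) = n + 2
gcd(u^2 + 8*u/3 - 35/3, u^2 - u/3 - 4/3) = 1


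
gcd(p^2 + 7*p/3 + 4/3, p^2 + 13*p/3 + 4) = p + 4/3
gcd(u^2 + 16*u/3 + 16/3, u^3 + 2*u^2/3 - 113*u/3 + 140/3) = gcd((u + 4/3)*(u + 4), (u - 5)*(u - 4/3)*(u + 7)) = 1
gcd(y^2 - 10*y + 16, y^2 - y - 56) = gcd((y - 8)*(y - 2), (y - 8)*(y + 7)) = y - 8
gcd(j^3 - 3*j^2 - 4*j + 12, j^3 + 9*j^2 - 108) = j - 3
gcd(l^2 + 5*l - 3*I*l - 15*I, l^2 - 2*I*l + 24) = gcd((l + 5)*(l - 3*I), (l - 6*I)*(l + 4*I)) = 1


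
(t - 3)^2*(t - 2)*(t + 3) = t^4 - 5*t^3 - 3*t^2 + 45*t - 54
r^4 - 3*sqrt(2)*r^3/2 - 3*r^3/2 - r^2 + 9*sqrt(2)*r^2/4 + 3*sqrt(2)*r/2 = r*(r - 2)*(r + 1/2)*(r - 3*sqrt(2)/2)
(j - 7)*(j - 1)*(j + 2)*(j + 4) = j^4 - 2*j^3 - 33*j^2 - 22*j + 56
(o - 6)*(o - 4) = o^2 - 10*o + 24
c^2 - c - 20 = (c - 5)*(c + 4)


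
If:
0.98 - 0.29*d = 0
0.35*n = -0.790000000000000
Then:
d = 3.38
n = -2.26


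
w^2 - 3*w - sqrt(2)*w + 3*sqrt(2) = (w - 3)*(w - sqrt(2))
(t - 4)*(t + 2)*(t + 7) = t^3 + 5*t^2 - 22*t - 56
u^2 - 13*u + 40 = (u - 8)*(u - 5)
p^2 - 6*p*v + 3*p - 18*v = (p + 3)*(p - 6*v)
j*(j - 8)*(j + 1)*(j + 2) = j^4 - 5*j^3 - 22*j^2 - 16*j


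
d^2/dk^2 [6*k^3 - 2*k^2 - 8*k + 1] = 36*k - 4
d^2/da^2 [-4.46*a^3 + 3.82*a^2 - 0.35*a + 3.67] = 7.64 - 26.76*a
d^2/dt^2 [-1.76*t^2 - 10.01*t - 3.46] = -3.52000000000000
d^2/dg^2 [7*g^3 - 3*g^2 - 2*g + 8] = 42*g - 6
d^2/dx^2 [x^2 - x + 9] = 2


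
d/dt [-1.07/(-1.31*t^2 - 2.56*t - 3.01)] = (-2.8034*t - 2.7392)/(1.31*t^2 + 2.56*t + 3.01)^2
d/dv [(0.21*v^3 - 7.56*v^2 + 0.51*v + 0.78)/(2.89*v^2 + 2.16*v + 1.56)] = (0.6069*v^4 + 0.907199999999996*v^3 - 16.8207*v^2 - 28.0956*v - 0.8892)/(8.3521*v^4 + 12.4848*v^3 + 13.6824*v^2 + 6.7392*v + 2.4336)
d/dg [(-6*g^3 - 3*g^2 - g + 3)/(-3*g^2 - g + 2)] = (18*g^4 + 12*g^3 - 36*g^2 + 6*g + 1)/(9*g^4 + 6*g^3 - 11*g^2 - 4*g + 4)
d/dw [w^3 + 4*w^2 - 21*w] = 3*w^2 + 8*w - 21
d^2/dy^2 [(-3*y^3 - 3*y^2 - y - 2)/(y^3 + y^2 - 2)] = 2*(-3*y^5 - 51*y^4 - 65*y^3 - 36*y^2 - 54*y - 16)/(y^9 + 3*y^8 + 3*y^7 - 5*y^6 - 12*y^5 - 6*y^4 + 12*y^3 + 12*y^2 - 8)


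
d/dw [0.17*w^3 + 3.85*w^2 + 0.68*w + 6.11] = 0.51*w^2 + 7.7*w + 0.68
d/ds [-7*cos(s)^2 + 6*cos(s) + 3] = 2*(7*cos(s) - 3)*sin(s)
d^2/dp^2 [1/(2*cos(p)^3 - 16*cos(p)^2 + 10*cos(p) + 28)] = ((23*cos(p) - 64*cos(2*p) + 9*cos(3*p))*(cos(p)^3 - 8*cos(p)^2 + 5*cos(p) + 14)/8 + (3*cos(p)^2 - 16*cos(p) + 5)^2*sin(p)^2)/(cos(p)^3 - 8*cos(p)^2 + 5*cos(p) + 14)^3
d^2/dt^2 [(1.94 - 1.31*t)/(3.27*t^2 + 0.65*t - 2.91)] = (-(1.31*t - 1.94)*(6.54*t + 0.65)*(13.08*t + 1.3) + (25.7022*t - 10.9846)*(3.27*t^2 + 0.65*t - 2.91))/(3.27*t^2 + 0.65*t - 2.91)^3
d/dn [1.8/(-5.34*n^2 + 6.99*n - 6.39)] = (19.224*n - 12.582)/(5.34*n^2 - 6.99*n + 6.39)^2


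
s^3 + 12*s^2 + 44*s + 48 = (s + 2)*(s + 4)*(s + 6)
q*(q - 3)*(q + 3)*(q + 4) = q^4 + 4*q^3 - 9*q^2 - 36*q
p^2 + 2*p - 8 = (p - 2)*(p + 4)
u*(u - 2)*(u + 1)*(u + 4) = u^4 + 3*u^3 - 6*u^2 - 8*u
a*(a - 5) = a^2 - 5*a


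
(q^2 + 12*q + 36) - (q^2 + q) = 11*q + 36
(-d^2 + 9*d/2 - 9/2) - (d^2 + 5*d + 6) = -2*d^2 - d/2 - 21/2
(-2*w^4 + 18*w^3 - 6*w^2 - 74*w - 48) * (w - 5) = -2*w^5 + 28*w^4 - 96*w^3 - 44*w^2 + 322*w + 240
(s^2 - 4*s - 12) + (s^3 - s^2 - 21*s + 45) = s^3 - 25*s + 33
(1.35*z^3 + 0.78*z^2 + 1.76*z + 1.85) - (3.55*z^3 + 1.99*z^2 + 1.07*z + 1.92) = -2.2*z^3 - 1.21*z^2 + 0.69*z - 0.0699999999999998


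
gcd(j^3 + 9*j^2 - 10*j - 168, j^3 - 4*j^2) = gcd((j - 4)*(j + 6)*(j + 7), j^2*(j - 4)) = j - 4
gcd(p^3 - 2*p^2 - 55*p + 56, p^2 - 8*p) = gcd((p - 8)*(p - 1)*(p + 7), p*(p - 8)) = p - 8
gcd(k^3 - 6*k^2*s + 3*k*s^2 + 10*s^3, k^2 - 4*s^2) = -k + 2*s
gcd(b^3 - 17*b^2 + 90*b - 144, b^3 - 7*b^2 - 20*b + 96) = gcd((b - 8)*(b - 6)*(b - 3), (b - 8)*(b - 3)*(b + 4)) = b^2 - 11*b + 24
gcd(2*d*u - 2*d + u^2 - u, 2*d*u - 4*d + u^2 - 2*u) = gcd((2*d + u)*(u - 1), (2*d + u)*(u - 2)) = 2*d + u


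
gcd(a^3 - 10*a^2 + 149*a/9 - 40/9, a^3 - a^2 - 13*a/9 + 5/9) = a^2 - 2*a + 5/9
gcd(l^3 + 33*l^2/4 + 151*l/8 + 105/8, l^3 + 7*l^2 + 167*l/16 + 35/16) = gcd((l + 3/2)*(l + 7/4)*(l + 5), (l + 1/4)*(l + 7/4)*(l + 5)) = l^2 + 27*l/4 + 35/4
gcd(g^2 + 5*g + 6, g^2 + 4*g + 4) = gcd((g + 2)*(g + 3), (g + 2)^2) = g + 2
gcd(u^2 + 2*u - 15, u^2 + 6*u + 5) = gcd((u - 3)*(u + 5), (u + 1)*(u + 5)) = u + 5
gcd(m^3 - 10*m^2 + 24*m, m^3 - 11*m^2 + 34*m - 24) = m^2 - 10*m + 24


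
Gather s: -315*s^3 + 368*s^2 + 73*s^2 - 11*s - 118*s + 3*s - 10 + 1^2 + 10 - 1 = -315*s^3 + 441*s^2 - 126*s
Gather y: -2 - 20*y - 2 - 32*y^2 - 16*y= -32*y^2 - 36*y - 4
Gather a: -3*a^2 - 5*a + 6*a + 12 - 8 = -3*a^2 + a + 4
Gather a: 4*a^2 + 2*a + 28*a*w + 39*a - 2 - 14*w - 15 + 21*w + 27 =4*a^2 + a*(28*w + 41) + 7*w + 10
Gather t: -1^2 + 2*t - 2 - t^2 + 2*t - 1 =-t^2 + 4*t - 4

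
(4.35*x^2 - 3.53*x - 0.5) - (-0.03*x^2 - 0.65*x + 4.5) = 4.38*x^2 - 2.88*x - 5.0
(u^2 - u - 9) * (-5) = -5*u^2 + 5*u + 45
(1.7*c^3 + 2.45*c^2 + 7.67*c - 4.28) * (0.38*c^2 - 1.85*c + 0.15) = 0.646*c^5 - 2.214*c^4 - 1.3629*c^3 - 15.4484*c^2 + 9.0685*c - 0.642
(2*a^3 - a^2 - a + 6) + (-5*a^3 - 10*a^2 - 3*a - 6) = -3*a^3 - 11*a^2 - 4*a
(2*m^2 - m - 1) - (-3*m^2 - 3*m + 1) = 5*m^2 + 2*m - 2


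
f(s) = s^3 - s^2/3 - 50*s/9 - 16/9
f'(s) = 3*s^2 - 2*s/3 - 50/9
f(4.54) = 59.71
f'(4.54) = 53.25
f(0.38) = -3.88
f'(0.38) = -5.38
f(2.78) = 1.69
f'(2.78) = 15.78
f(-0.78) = 1.88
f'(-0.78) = -3.21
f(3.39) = 14.52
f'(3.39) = 26.66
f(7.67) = 387.22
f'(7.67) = 165.82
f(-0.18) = -0.79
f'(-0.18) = -5.34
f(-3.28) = -22.43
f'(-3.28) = 28.91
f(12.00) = 1611.56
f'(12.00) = 418.44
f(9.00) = 650.22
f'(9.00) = 231.44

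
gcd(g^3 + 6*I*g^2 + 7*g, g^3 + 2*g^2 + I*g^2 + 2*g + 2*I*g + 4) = g - I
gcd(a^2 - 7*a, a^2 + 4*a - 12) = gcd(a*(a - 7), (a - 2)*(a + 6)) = 1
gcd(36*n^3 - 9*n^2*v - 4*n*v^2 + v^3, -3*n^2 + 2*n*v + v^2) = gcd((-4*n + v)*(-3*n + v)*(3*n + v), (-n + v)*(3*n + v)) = 3*n + v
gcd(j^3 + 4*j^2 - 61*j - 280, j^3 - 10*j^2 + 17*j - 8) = j - 8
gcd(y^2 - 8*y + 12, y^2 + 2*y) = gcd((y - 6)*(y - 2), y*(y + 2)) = 1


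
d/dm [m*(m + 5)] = 2*m + 5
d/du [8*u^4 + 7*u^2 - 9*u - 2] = 32*u^3 + 14*u - 9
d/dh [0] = 0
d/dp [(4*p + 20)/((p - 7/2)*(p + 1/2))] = 16*(-4*p^2 - 40*p + 53)/(16*p^4 - 96*p^3 + 88*p^2 + 168*p + 49)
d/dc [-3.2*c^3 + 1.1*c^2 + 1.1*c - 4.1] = -9.6*c^2 + 2.2*c + 1.1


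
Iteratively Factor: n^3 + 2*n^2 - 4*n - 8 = (n + 2)*(n^2 - 4) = (n - 2)*(n + 2)*(n + 2)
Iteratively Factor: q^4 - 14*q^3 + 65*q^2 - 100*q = (q - 5)*(q^3 - 9*q^2 + 20*q) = (q - 5)*(q - 4)*(q^2 - 5*q) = q*(q - 5)*(q - 4)*(q - 5)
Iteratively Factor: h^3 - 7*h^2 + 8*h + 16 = (h - 4)*(h^2 - 3*h - 4) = (h - 4)^2*(h + 1)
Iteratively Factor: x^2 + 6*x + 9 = (x + 3)*(x + 3)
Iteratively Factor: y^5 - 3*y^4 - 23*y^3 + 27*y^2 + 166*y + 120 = (y - 4)*(y^4 + y^3 - 19*y^2 - 49*y - 30) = (y - 4)*(y + 1)*(y^3 - 19*y - 30) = (y - 4)*(y + 1)*(y + 2)*(y^2 - 2*y - 15) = (y - 5)*(y - 4)*(y + 1)*(y + 2)*(y + 3)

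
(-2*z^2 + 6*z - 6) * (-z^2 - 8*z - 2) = 2*z^4 + 10*z^3 - 38*z^2 + 36*z + 12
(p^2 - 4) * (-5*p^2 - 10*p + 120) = -5*p^4 - 10*p^3 + 140*p^2 + 40*p - 480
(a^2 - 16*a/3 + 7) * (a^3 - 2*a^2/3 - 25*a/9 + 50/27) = a^5 - 6*a^4 + 70*a^3/9 + 12*a^2 - 2375*a/81 + 350/27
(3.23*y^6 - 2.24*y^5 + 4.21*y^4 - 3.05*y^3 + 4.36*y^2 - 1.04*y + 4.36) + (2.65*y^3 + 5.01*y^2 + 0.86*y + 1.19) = 3.23*y^6 - 2.24*y^5 + 4.21*y^4 - 0.4*y^3 + 9.37*y^2 - 0.18*y + 5.55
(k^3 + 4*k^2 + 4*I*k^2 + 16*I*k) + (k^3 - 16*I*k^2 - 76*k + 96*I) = 2*k^3 + 4*k^2 - 12*I*k^2 - 76*k + 16*I*k + 96*I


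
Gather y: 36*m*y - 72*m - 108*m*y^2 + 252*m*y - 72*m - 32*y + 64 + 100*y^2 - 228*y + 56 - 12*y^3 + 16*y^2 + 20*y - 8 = -144*m - 12*y^3 + y^2*(116 - 108*m) + y*(288*m - 240) + 112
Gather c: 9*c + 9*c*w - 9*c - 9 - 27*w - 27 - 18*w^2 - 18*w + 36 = 9*c*w - 18*w^2 - 45*w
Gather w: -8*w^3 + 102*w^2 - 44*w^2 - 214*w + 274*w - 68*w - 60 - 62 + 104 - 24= -8*w^3 + 58*w^2 - 8*w - 42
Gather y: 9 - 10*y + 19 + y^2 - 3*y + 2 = y^2 - 13*y + 30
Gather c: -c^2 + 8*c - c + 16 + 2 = -c^2 + 7*c + 18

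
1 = 1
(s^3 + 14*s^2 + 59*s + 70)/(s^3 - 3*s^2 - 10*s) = (s^2 + 12*s + 35)/(s*(s - 5))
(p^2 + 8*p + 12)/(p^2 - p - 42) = (p + 2)/(p - 7)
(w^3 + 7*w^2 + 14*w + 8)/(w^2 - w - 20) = (w^2 + 3*w + 2)/(w - 5)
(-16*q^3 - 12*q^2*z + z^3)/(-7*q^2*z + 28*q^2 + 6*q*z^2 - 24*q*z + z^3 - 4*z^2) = (16*q^3 + 12*q^2*z - z^3)/(7*q^2*z - 28*q^2 - 6*q*z^2 + 24*q*z - z^3 + 4*z^2)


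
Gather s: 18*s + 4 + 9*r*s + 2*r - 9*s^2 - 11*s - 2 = 2*r - 9*s^2 + s*(9*r + 7) + 2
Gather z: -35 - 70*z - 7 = -70*z - 42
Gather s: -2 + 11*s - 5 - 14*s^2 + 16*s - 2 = -14*s^2 + 27*s - 9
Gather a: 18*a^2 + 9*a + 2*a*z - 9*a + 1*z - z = 18*a^2 + 2*a*z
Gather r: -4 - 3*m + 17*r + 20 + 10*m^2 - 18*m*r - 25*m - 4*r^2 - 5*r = 10*m^2 - 28*m - 4*r^2 + r*(12 - 18*m) + 16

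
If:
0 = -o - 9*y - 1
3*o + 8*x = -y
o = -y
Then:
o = 1/8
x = -1/32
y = -1/8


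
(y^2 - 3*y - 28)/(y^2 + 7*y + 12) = (y - 7)/(y + 3)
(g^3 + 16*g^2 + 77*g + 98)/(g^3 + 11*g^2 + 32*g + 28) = (g + 7)/(g + 2)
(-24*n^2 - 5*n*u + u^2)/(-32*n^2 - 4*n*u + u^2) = (3*n + u)/(4*n + u)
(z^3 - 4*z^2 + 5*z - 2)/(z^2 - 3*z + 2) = z - 1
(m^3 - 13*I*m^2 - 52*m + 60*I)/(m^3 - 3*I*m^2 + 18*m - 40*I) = (m - 6*I)/(m + 4*I)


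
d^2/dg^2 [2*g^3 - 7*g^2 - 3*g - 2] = 12*g - 14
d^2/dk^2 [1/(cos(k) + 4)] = (sin(k)^2 + 4*cos(k) + 1)/(cos(k) + 4)^3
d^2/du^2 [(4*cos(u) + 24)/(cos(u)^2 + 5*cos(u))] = 4*(-19*sin(u)^4/cos(u)^3 + sin(u)^2 - 89 - 152/cos(u) + 180/cos(u)^2 + 319/cos(u)^3)/(cos(u) + 5)^3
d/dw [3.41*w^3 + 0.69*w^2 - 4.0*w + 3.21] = 10.23*w^2 + 1.38*w - 4.0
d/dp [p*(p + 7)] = 2*p + 7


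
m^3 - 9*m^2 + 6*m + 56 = (m - 7)*(m - 4)*(m + 2)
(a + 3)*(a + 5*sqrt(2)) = a^2 + 3*a + 5*sqrt(2)*a + 15*sqrt(2)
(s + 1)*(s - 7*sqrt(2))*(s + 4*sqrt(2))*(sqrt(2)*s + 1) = sqrt(2)*s^4 - 5*s^3 + sqrt(2)*s^3 - 59*sqrt(2)*s^2 - 5*s^2 - 59*sqrt(2)*s - 56*s - 56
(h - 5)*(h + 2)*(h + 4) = h^3 + h^2 - 22*h - 40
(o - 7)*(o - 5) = o^2 - 12*o + 35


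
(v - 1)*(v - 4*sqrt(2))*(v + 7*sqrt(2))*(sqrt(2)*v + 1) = sqrt(2)*v^4 - sqrt(2)*v^3 + 7*v^3 - 53*sqrt(2)*v^2 - 7*v^2 - 56*v + 53*sqrt(2)*v + 56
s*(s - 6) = s^2 - 6*s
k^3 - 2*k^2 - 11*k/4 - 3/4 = (k - 3)*(k + 1/2)^2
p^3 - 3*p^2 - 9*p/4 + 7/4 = (p - 7/2)*(p - 1/2)*(p + 1)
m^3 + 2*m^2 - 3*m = m*(m - 1)*(m + 3)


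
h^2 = h^2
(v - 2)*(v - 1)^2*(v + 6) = v^4 + 2*v^3 - 19*v^2 + 28*v - 12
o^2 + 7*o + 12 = (o + 3)*(o + 4)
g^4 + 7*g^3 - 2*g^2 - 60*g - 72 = (g - 3)*(g + 2)^2*(g + 6)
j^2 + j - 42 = (j - 6)*(j + 7)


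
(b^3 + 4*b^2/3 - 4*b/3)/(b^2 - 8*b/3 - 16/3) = b*(-3*b^2 - 4*b + 4)/(-3*b^2 + 8*b + 16)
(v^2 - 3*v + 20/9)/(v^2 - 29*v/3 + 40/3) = (v - 4/3)/(v - 8)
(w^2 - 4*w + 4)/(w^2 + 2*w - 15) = (w^2 - 4*w + 4)/(w^2 + 2*w - 15)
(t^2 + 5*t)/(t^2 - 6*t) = (t + 5)/(t - 6)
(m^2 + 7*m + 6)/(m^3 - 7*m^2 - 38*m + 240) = (m + 1)/(m^2 - 13*m + 40)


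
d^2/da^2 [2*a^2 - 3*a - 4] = 4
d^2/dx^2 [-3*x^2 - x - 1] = -6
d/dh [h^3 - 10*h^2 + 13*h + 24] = 3*h^2 - 20*h + 13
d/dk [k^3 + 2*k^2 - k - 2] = 3*k^2 + 4*k - 1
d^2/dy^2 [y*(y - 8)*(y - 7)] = 6*y - 30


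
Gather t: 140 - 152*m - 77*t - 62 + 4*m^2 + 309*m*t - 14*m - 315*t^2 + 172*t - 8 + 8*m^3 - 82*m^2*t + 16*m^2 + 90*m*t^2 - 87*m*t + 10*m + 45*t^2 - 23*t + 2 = 8*m^3 + 20*m^2 - 156*m + t^2*(90*m - 270) + t*(-82*m^2 + 222*m + 72) + 72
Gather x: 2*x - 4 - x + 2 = x - 2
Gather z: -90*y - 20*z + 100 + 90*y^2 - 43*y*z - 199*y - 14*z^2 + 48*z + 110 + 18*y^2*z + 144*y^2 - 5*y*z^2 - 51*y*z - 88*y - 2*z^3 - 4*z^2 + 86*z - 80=234*y^2 - 377*y - 2*z^3 + z^2*(-5*y - 18) + z*(18*y^2 - 94*y + 114) + 130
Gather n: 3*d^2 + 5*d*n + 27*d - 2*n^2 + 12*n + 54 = 3*d^2 + 27*d - 2*n^2 + n*(5*d + 12) + 54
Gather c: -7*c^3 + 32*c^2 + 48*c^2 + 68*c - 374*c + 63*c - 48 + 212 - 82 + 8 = -7*c^3 + 80*c^2 - 243*c + 90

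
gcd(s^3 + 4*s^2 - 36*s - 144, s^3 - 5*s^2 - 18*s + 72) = s^2 - 2*s - 24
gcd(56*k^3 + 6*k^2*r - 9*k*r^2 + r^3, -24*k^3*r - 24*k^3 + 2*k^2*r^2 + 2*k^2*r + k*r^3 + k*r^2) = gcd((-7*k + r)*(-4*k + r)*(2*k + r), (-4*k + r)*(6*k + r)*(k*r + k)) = -4*k + r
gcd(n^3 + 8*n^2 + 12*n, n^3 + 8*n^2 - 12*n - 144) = n + 6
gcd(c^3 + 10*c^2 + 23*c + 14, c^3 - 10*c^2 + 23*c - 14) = 1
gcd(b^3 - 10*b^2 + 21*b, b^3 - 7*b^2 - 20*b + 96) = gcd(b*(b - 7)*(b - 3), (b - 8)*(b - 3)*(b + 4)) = b - 3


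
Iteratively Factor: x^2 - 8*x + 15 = (x - 5)*(x - 3)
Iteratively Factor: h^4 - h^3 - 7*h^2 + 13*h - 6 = (h + 3)*(h^3 - 4*h^2 + 5*h - 2) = (h - 2)*(h + 3)*(h^2 - 2*h + 1) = (h - 2)*(h - 1)*(h + 3)*(h - 1)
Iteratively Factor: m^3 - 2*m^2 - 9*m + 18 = (m - 3)*(m^2 + m - 6) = (m - 3)*(m + 3)*(m - 2)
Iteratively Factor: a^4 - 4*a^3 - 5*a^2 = (a - 5)*(a^3 + a^2) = a*(a - 5)*(a^2 + a) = a*(a - 5)*(a + 1)*(a)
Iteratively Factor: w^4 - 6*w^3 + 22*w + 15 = (w - 3)*(w^3 - 3*w^2 - 9*w - 5) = (w - 3)*(w + 1)*(w^2 - 4*w - 5) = (w - 3)*(w + 1)^2*(w - 5)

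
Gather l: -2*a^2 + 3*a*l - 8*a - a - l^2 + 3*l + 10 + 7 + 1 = -2*a^2 - 9*a - l^2 + l*(3*a + 3) + 18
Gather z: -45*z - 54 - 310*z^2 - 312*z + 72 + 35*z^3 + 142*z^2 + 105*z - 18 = 35*z^3 - 168*z^2 - 252*z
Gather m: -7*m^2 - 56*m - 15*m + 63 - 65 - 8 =-7*m^2 - 71*m - 10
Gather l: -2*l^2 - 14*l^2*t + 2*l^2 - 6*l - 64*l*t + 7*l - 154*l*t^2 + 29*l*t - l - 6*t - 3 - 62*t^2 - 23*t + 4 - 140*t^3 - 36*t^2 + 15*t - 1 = -14*l^2*t + l*(-154*t^2 - 35*t) - 140*t^3 - 98*t^2 - 14*t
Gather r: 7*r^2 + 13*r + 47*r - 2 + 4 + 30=7*r^2 + 60*r + 32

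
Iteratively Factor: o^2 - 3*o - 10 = (o - 5)*(o + 2)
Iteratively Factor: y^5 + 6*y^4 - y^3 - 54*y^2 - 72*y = (y + 2)*(y^4 + 4*y^3 - 9*y^2 - 36*y) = (y - 3)*(y + 2)*(y^3 + 7*y^2 + 12*y) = (y - 3)*(y + 2)*(y + 4)*(y^2 + 3*y) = y*(y - 3)*(y + 2)*(y + 4)*(y + 3)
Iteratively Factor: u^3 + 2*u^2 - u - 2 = (u + 2)*(u^2 - 1) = (u - 1)*(u + 2)*(u + 1)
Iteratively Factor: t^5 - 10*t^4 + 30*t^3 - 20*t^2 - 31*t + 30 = (t + 1)*(t^4 - 11*t^3 + 41*t^2 - 61*t + 30) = (t - 2)*(t + 1)*(t^3 - 9*t^2 + 23*t - 15) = (t - 2)*(t - 1)*(t + 1)*(t^2 - 8*t + 15) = (t - 5)*(t - 2)*(t - 1)*(t + 1)*(t - 3)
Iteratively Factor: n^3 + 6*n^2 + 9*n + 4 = (n + 1)*(n^2 + 5*n + 4) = (n + 1)*(n + 4)*(n + 1)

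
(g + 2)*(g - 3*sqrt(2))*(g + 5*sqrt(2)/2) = g^3 - sqrt(2)*g^2/2 + 2*g^2 - 15*g - sqrt(2)*g - 30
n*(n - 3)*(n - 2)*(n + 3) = n^4 - 2*n^3 - 9*n^2 + 18*n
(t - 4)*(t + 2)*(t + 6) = t^3 + 4*t^2 - 20*t - 48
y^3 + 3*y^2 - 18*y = y*(y - 3)*(y + 6)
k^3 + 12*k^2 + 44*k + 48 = (k + 2)*(k + 4)*(k + 6)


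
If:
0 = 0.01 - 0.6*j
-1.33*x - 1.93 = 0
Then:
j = 0.02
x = -1.45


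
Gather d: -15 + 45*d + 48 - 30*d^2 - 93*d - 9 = -30*d^2 - 48*d + 24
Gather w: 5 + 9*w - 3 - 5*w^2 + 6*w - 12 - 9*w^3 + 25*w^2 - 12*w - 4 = -9*w^3 + 20*w^2 + 3*w - 14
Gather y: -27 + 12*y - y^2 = -y^2 + 12*y - 27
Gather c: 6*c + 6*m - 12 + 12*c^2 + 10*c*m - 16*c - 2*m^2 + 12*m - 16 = 12*c^2 + c*(10*m - 10) - 2*m^2 + 18*m - 28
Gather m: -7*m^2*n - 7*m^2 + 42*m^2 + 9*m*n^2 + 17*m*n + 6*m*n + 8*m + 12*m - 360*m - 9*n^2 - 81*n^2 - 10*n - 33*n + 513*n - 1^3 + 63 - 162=m^2*(35 - 7*n) + m*(9*n^2 + 23*n - 340) - 90*n^2 + 470*n - 100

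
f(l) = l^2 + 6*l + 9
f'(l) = 2*l + 6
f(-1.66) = 1.80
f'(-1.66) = 2.68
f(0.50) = 12.25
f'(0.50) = 7.00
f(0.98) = 15.84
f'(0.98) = 7.96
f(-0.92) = 4.33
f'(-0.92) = 4.16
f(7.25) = 105.06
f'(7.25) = 20.50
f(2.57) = 31.02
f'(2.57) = 11.14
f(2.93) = 35.16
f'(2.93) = 11.86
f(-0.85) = 4.62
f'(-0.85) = 4.30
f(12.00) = 225.00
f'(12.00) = 30.00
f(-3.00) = 0.00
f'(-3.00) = 0.00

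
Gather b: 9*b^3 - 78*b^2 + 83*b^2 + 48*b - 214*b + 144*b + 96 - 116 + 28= 9*b^3 + 5*b^2 - 22*b + 8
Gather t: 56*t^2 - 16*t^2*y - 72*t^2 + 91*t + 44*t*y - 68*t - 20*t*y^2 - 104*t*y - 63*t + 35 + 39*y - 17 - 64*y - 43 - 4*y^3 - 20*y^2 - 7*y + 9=t^2*(-16*y - 16) + t*(-20*y^2 - 60*y - 40) - 4*y^3 - 20*y^2 - 32*y - 16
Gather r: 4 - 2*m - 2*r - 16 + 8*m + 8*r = 6*m + 6*r - 12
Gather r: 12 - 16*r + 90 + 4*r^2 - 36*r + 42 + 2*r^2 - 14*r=6*r^2 - 66*r + 144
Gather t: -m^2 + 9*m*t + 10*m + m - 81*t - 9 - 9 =-m^2 + 11*m + t*(9*m - 81) - 18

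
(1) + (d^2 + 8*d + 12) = d^2 + 8*d + 13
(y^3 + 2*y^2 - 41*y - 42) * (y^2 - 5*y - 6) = y^5 - 3*y^4 - 57*y^3 + 151*y^2 + 456*y + 252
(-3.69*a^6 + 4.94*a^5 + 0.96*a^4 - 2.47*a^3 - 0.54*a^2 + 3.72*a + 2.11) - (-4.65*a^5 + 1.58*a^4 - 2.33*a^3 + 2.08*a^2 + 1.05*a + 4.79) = -3.69*a^6 + 9.59*a^5 - 0.62*a^4 - 0.14*a^3 - 2.62*a^2 + 2.67*a - 2.68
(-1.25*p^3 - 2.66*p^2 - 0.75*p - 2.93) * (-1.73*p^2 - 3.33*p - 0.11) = 2.1625*p^5 + 8.7643*p^4 + 10.2928*p^3 + 7.859*p^2 + 9.8394*p + 0.3223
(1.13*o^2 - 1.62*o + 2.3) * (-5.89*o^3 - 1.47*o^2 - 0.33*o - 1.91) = -6.6557*o^5 + 7.8807*o^4 - 11.5385*o^3 - 5.0047*o^2 + 2.3352*o - 4.393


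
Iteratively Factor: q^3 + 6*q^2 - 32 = (q + 4)*(q^2 + 2*q - 8) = (q - 2)*(q + 4)*(q + 4)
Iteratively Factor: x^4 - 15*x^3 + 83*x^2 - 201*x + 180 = (x - 3)*(x^3 - 12*x^2 + 47*x - 60) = (x - 4)*(x - 3)*(x^2 - 8*x + 15) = (x - 4)*(x - 3)^2*(x - 5)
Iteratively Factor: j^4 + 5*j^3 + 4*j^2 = (j)*(j^3 + 5*j^2 + 4*j) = j*(j + 4)*(j^2 + j) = j^2*(j + 4)*(j + 1)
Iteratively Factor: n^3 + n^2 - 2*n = (n + 2)*(n^2 - n) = (n - 1)*(n + 2)*(n)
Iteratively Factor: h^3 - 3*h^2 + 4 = (h - 2)*(h^2 - h - 2) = (h - 2)^2*(h + 1)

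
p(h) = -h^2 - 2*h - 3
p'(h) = -2*h - 2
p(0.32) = -3.74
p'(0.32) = -2.64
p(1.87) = -10.24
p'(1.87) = -5.74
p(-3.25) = -7.06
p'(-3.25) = 4.50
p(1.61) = -8.81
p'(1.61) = -5.22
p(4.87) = -36.46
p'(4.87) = -11.74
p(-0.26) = -2.55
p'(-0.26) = -1.48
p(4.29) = -29.98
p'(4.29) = -10.58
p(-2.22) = -3.49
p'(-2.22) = 2.44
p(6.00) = -51.00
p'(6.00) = -14.00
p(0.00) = -3.00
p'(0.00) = -2.00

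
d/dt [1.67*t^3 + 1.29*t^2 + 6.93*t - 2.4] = 5.01*t^2 + 2.58*t + 6.93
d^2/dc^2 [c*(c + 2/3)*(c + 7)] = 6*c + 46/3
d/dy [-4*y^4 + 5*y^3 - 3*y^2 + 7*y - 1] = -16*y^3 + 15*y^2 - 6*y + 7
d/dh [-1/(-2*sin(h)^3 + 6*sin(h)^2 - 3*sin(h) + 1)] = 3*(4*sin(h) + cos(2*h) - 2)*cos(h)/(2*sin(h)^3 - 6*sin(h)^2 + 3*sin(h) - 1)^2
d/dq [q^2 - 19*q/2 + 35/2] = 2*q - 19/2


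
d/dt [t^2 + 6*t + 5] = 2*t + 6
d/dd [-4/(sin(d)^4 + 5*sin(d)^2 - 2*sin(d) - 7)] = 8*(2*sin(d)^3 + 5*sin(d) - 1)*cos(d)/(sin(d)^4 + 5*sin(d)^2 - 2*sin(d) - 7)^2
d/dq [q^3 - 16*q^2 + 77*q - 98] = 3*q^2 - 32*q + 77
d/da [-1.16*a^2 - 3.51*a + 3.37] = -2.32*a - 3.51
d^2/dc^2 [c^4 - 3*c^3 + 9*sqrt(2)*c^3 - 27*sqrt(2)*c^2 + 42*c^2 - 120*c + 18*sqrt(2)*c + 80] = 12*c^2 - 18*c + 54*sqrt(2)*c - 54*sqrt(2) + 84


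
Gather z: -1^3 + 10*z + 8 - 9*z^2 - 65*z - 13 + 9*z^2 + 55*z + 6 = 0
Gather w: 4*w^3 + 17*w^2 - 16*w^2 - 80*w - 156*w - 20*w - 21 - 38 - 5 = 4*w^3 + w^2 - 256*w - 64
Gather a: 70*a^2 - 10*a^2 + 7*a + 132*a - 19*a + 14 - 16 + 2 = 60*a^2 + 120*a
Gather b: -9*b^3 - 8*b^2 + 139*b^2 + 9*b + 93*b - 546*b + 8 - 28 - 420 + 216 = -9*b^3 + 131*b^2 - 444*b - 224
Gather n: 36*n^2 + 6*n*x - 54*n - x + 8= 36*n^2 + n*(6*x - 54) - x + 8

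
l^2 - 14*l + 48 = (l - 8)*(l - 6)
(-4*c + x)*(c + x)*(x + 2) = -4*c^2*x - 8*c^2 - 3*c*x^2 - 6*c*x + x^3 + 2*x^2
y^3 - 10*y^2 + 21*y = y*(y - 7)*(y - 3)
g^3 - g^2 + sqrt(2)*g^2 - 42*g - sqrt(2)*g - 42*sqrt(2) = (g - 7)*(g + 6)*(g + sqrt(2))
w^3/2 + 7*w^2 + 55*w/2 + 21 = (w/2 + 1/2)*(w + 6)*(w + 7)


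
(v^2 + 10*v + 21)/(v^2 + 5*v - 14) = (v + 3)/(v - 2)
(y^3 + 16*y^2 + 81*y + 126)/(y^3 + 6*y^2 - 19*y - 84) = (y + 6)/(y - 4)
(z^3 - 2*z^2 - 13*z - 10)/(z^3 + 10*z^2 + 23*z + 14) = (z - 5)/(z + 7)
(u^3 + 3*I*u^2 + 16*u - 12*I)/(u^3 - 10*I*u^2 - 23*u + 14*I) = (u + 6*I)/(u - 7*I)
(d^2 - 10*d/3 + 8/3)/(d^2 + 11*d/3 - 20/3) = (d - 2)/(d + 5)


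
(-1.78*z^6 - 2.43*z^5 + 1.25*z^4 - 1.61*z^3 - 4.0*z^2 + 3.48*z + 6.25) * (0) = 0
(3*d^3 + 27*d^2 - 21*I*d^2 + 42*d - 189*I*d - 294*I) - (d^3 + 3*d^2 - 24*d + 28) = 2*d^3 + 24*d^2 - 21*I*d^2 + 66*d - 189*I*d - 28 - 294*I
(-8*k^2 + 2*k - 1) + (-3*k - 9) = -8*k^2 - k - 10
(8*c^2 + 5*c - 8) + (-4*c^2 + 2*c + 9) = 4*c^2 + 7*c + 1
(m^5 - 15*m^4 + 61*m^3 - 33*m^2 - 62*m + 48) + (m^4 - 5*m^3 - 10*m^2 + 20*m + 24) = m^5 - 14*m^4 + 56*m^3 - 43*m^2 - 42*m + 72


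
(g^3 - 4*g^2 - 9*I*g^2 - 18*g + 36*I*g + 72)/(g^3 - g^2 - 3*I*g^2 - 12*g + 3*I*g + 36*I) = (g - 6*I)/(g + 3)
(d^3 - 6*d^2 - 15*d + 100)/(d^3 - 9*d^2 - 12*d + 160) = (d - 5)/(d - 8)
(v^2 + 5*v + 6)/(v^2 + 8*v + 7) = (v^2 + 5*v + 6)/(v^2 + 8*v + 7)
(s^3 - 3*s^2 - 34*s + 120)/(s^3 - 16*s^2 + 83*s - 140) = (s + 6)/(s - 7)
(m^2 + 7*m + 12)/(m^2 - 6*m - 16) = (m^2 + 7*m + 12)/(m^2 - 6*m - 16)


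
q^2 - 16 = (q - 4)*(q + 4)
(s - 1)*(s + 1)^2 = s^3 + s^2 - s - 1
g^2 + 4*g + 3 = (g + 1)*(g + 3)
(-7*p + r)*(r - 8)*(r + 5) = -7*p*r^2 + 21*p*r + 280*p + r^3 - 3*r^2 - 40*r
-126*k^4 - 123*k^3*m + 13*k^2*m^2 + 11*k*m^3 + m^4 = (-3*k + m)*(k + m)*(6*k + m)*(7*k + m)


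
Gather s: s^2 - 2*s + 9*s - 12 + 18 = s^2 + 7*s + 6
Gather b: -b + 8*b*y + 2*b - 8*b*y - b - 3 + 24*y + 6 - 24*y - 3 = 0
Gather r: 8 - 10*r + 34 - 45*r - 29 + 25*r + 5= 18 - 30*r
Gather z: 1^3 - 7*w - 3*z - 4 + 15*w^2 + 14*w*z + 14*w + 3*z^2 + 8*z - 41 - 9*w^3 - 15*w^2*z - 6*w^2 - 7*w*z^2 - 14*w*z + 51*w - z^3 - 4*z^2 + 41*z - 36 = -9*w^3 + 9*w^2 + 58*w - z^3 + z^2*(-7*w - 1) + z*(46 - 15*w^2) - 80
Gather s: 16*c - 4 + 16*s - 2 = 16*c + 16*s - 6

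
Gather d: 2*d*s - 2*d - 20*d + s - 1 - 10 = d*(2*s - 22) + s - 11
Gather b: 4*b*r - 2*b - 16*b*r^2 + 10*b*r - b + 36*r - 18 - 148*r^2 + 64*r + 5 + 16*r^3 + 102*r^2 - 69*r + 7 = b*(-16*r^2 + 14*r - 3) + 16*r^3 - 46*r^2 + 31*r - 6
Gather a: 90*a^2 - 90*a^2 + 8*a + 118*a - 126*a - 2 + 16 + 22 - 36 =0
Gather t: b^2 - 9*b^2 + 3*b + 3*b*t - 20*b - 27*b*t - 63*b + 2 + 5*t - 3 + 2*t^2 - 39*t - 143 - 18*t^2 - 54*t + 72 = -8*b^2 - 80*b - 16*t^2 + t*(-24*b - 88) - 72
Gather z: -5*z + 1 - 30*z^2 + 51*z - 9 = -30*z^2 + 46*z - 8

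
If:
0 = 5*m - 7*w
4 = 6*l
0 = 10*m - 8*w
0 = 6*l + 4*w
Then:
No Solution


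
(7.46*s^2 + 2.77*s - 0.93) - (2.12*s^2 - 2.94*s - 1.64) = 5.34*s^2 + 5.71*s + 0.71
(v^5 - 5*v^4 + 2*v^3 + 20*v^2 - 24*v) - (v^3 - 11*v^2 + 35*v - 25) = v^5 - 5*v^4 + v^3 + 31*v^2 - 59*v + 25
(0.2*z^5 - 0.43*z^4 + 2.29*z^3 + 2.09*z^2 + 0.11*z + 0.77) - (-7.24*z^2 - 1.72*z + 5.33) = 0.2*z^5 - 0.43*z^4 + 2.29*z^3 + 9.33*z^2 + 1.83*z - 4.56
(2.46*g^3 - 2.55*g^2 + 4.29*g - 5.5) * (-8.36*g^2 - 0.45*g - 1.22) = -20.5656*g^5 + 20.211*g^4 - 37.7181*g^3 + 47.1605*g^2 - 2.7588*g + 6.71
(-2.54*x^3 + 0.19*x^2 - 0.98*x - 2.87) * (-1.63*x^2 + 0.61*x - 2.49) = 4.1402*x^5 - 1.8591*x^4 + 8.0379*x^3 + 3.6072*x^2 + 0.6895*x + 7.1463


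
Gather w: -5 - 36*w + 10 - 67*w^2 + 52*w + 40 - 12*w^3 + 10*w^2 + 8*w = -12*w^3 - 57*w^2 + 24*w + 45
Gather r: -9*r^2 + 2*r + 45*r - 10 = -9*r^2 + 47*r - 10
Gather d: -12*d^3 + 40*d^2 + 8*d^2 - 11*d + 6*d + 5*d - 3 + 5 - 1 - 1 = -12*d^3 + 48*d^2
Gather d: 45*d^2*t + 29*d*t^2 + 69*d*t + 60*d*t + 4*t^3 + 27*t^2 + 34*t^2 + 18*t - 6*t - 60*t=45*d^2*t + d*(29*t^2 + 129*t) + 4*t^3 + 61*t^2 - 48*t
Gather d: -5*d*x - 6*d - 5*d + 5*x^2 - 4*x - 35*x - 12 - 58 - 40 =d*(-5*x - 11) + 5*x^2 - 39*x - 110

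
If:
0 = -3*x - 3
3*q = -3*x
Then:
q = 1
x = -1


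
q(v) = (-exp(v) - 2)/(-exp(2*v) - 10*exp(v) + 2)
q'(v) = (-exp(v) - 2)*(2*exp(2*v) + 10*exp(v))/(-exp(2*v) - 10*exp(v) + 2)^2 - exp(v)/(-exp(2*v) - 10*exp(v) + 2)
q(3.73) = 0.02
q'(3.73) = -0.02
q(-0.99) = 1.28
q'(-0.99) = -2.55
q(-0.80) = 0.91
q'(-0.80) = -1.48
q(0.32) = 0.25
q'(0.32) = -0.22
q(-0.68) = 0.75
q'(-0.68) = -1.11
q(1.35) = 0.11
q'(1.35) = -0.08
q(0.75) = 0.17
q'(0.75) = -0.13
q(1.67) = 0.09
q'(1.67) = -0.06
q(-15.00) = -1.00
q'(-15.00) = 0.00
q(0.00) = 0.33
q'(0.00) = -0.33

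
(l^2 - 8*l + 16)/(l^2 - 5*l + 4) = (l - 4)/(l - 1)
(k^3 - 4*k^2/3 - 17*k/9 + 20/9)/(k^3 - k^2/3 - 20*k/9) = (k - 1)/k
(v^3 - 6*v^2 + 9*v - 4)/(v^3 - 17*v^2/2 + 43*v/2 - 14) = 2*(v - 1)/(2*v - 7)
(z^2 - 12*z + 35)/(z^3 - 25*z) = (z - 7)/(z*(z + 5))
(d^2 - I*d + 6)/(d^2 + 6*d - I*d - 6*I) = (d^2 - I*d + 6)/(d^2 + d*(6 - I) - 6*I)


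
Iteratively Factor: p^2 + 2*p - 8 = (p - 2)*(p + 4)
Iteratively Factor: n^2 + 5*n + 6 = (n + 2)*(n + 3)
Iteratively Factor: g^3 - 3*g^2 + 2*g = (g)*(g^2 - 3*g + 2) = g*(g - 1)*(g - 2)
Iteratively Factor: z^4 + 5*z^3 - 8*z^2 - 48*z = (z + 4)*(z^3 + z^2 - 12*z) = z*(z + 4)*(z^2 + z - 12) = z*(z - 3)*(z + 4)*(z + 4)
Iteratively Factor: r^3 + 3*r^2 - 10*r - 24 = (r - 3)*(r^2 + 6*r + 8) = (r - 3)*(r + 4)*(r + 2)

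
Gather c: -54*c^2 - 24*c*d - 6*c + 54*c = -54*c^2 + c*(48 - 24*d)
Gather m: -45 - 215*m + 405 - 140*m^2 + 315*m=-140*m^2 + 100*m + 360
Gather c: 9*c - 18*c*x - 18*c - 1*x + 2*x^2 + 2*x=c*(-18*x - 9) + 2*x^2 + x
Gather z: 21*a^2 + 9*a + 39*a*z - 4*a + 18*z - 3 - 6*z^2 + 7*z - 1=21*a^2 + 5*a - 6*z^2 + z*(39*a + 25) - 4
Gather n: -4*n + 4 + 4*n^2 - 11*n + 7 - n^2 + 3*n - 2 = 3*n^2 - 12*n + 9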